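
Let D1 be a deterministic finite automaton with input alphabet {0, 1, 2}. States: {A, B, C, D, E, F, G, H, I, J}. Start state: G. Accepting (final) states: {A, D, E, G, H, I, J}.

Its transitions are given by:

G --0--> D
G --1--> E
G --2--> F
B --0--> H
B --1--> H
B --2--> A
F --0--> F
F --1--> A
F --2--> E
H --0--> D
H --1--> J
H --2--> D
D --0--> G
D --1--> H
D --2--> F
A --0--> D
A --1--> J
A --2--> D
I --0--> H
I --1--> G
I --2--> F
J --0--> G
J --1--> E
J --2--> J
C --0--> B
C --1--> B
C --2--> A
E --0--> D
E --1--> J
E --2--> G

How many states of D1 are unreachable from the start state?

3

Starting at G and following transitions, the reachable set is {A, D, E, F, G, H, J}. That leaves B, C, I unreachable — 3 in total.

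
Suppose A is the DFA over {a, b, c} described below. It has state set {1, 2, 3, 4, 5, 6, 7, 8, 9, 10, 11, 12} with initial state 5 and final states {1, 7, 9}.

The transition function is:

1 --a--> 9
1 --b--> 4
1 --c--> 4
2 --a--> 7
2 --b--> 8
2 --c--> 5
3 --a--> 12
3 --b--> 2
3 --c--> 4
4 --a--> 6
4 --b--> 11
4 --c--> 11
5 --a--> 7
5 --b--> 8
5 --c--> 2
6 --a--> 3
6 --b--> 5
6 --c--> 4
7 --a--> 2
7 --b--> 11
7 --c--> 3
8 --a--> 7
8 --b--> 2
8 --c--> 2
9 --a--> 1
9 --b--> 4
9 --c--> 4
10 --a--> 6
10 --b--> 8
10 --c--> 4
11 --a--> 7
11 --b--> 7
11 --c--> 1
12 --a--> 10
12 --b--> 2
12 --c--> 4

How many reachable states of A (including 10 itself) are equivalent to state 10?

All states are reachable from the start state.
Initial partition by acceptance: {1,7,9} | {2,3,4,5,6,8,10,11,12}.
On input a, block {1,7,9} splits into {1,9} and {7}.
On input a, block {2,3,4,5,6,8,10,11,12} splits into {3,4,6,10,12} and {2,5,8,11}.
Split {3,4,6,10,12} by δ(·,c) → {3,6,10,12} and {4}.
Refine {2,5,8,11} on symbol b: members go to different blocks, giving {2,5,8} and {11}.
The partition is now stable with 6 blocks: {1,9} | {3,6,10,12} | {7} | {2,5,8} | {4} | {11}.
State 10 belongs to the block {3,6,10,12}, which has 4 states.

4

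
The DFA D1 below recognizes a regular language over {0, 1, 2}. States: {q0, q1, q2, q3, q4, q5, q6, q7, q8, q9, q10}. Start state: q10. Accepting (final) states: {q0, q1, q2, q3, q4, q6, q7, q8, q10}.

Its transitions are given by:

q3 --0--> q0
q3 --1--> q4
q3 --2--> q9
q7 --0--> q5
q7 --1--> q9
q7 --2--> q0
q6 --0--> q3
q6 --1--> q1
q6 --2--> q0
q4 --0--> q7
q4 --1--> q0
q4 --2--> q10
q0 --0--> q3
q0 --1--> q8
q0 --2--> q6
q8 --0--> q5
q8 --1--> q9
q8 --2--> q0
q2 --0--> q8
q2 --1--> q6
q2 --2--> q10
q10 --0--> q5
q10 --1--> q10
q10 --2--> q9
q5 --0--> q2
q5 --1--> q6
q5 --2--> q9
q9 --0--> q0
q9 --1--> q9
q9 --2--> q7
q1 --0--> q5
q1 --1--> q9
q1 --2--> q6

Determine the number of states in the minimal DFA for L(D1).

7

All states are reachable from the start state.
P0 = {q0,q1,q2,q3,q4,q6,q7,q8,q10} | {q5,q9}.
On input 0, block {q0,q1,q2,q3,q4,q6,q7,q8,q10} splits into {q0,q2,q3,q4,q6} and {q1,q7,q8,q10}.
On input 0, block {q0,q2,q3,q4,q6} splits into {q0,q3,q6} and {q2,q4}.
Refine {q0,q3,q6} on symbol 1: members go to different blocks, giving {q0,q6} and {q3}.
Split {q5,q9} by δ(·,0) → {q5} and {q9}.
Split {q1,q7,q8,q10} by δ(·,1) → {q1,q7,q8} and {q10}.
No further refinement is possible. Final partition (7 blocks): {q0,q6} | {q5} | {q1,q7,q8} | {q2,q4} | {q3} | {q9} | {q10}.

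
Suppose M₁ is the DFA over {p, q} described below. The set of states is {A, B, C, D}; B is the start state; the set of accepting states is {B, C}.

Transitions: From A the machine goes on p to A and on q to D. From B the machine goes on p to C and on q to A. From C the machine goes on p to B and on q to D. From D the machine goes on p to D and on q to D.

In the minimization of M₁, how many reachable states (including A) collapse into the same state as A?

2

Every state is reachable, so we keep all 4.
Start with accepting vs non-accepting: {B,C} | {A,D}.
Stable partition: {B,C} | {A,D} — 2 equivalence classes.
The equivalence class containing A is {A,D}, of size 2.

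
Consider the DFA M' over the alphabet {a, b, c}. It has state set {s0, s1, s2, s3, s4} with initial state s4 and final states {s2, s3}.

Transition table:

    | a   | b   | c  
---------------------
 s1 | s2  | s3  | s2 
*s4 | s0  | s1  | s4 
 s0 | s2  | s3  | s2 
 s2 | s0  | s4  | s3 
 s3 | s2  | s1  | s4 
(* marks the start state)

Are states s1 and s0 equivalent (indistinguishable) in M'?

All states are reachable from the start state.
P0 = {s2,s3} | {s0,s1,s4}.
On input a, block {s2,s3} splits into {s2} and {s3}.
Split {s0,s1,s4} by δ(·,a) → {s0,s1} and {s4}.
No further refinement is possible. Final partition (4 blocks): {s2} | {s0,s1} | {s3} | {s4}.
s1 and s0 lie in the same block of the stable partition, so they are equivalent — no string distinguishes them.

Yes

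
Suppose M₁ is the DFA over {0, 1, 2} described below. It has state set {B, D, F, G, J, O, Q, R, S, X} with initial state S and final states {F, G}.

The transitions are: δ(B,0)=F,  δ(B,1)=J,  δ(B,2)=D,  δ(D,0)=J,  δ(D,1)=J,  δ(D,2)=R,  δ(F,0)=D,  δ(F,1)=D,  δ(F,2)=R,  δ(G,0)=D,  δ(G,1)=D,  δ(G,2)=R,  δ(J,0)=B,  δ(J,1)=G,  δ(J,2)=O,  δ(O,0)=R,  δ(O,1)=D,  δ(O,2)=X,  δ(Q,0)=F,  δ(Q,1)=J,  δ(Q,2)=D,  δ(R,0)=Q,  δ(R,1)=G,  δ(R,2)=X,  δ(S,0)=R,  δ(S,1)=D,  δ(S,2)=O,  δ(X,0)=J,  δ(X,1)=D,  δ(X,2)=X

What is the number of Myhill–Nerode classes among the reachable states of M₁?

5

Every state is reachable, so we keep all 10.
Start with accepting vs non-accepting: {F,G} | {B,D,J,O,Q,R,S,X}.
Refine {B,D,J,O,Q,R,S,X} on symbol 0: members go to different blocks, giving {D,J,O,R,S,X} and {B,Q}.
On input 0, block {D,J,O,R,S,X} splits into {D,O,S,X} and {J,R}.
Split {D,O,S,X} by δ(·,1) → {O,S,X} and {D}.
The partition is now stable with 5 blocks: {F,G} | {O,S,X} | {B,Q} | {J,R} | {D}.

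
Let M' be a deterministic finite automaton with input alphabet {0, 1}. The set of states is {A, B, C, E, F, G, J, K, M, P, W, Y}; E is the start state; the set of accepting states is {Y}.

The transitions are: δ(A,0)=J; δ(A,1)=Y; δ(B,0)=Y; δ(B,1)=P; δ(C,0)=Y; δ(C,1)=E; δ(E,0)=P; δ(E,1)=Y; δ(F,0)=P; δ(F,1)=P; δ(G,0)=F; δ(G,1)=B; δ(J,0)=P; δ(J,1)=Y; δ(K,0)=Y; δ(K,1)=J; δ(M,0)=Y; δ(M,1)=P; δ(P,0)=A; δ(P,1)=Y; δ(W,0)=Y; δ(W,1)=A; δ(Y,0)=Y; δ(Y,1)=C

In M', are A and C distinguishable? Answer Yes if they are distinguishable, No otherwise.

Yes

First remove the unreachable states {B,F,G,K,M,W}; 6 states remain.
P0 = {Y} | {A,C,E,J,P}.
Split {A,C,E,J,P} by δ(·,0) → {A,E,J,P} and {C}.
The partition is now stable with 3 blocks: {Y} | {A,E,J,P} | {C}.
A and C end up in different blocks, so they are distinguishable. For instance, the string '0' is accepted from only C.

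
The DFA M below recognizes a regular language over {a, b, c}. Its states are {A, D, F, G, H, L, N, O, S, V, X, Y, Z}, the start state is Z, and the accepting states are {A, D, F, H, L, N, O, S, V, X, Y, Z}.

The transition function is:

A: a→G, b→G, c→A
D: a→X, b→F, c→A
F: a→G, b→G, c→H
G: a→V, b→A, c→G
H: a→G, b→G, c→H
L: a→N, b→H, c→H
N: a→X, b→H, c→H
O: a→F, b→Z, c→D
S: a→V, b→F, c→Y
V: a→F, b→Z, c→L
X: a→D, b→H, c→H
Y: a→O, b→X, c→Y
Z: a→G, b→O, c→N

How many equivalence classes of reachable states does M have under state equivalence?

First remove the unreachable states {S,Y}; 11 states remain.
P0 = {A,D,F,H,L,N,O,V,X,Z} | {G}.
On input a, block {A,D,F,H,L,N,O,V,X,Z} splits into {D,L,N,O,V,X} and {A,F,H,Z}.
Split {D,L,N,O,V,X} by δ(·,a) → {D,L,N,X} and {O,V}.
Split {A,F,H,Z} by δ(·,b) → {A,F,H} and {Z}.
No further refinement is possible. Final partition (5 blocks): {D,L,N,X} | {G} | {A,F,H} | {O,V} | {Z}.

5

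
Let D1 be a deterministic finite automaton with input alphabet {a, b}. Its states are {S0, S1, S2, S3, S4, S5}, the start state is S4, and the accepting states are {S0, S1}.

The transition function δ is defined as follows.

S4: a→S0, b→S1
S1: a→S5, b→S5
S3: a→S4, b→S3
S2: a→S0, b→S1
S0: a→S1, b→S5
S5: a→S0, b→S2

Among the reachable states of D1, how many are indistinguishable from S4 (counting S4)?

2

States {S3} cannot be reached from the start state, so discard them.
Start with accepting vs non-accepting: {S0,S1} | {S2,S4,S5}.
Refine {S0,S1} on symbol a: members go to different blocks, giving {S0} and {S1}.
On input b, block {S2,S4,S5} splits into {S2,S4} and {S5}.
No further refinement is possible. Final partition (4 blocks): {S0} | {S2,S4} | {S1} | {S5}.
The equivalence class containing S4 is {S2,S4}, of size 2.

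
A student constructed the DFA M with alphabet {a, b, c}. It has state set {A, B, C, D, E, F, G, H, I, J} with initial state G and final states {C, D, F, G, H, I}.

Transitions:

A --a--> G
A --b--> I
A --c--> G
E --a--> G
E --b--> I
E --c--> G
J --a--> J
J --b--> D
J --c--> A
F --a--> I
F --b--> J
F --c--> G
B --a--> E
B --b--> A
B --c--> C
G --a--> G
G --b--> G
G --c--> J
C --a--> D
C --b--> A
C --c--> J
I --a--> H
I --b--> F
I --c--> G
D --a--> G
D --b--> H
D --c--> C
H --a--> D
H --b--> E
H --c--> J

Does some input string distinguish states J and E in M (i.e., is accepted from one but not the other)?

Yes

First remove the unreachable states {B}; 9 states remain.
P0 = {C,D,F,G,H,I} | {A,E,J}.
Refine {C,D,F,G,H,I} on symbol b: members go to different blocks, giving {C,F,H} and {D,G,I}.
On input c, block {C,F,H} splits into {C,H} and {F}.
On input a, block {A,E,J} splits into {A,E} and {J}.
Split {D,G,I} by δ(·,a) → {D,G} and {I}.
Split {D,G} by δ(·,b) → {D} and {G}.
The partition is now stable with 7 blocks: {C,H} | {A,E} | {D} | {F} | {J} | {I} | {G}.
J and E end up in different blocks, so they are distinguishable. For instance, the string 'a' is accepted from only E.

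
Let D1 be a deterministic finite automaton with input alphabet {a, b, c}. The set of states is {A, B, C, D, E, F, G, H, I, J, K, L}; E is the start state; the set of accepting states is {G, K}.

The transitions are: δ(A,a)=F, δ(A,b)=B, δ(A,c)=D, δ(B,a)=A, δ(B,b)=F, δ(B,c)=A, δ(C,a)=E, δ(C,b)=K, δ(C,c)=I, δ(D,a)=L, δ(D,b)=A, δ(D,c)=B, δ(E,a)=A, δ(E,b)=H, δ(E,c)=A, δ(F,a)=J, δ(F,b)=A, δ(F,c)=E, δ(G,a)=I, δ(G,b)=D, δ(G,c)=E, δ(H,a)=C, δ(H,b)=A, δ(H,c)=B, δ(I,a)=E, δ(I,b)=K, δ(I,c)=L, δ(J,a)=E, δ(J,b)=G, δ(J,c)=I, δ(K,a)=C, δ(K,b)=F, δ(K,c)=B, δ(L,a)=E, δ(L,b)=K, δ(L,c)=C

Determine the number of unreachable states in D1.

0

A breadth-first search from the start state visits every state.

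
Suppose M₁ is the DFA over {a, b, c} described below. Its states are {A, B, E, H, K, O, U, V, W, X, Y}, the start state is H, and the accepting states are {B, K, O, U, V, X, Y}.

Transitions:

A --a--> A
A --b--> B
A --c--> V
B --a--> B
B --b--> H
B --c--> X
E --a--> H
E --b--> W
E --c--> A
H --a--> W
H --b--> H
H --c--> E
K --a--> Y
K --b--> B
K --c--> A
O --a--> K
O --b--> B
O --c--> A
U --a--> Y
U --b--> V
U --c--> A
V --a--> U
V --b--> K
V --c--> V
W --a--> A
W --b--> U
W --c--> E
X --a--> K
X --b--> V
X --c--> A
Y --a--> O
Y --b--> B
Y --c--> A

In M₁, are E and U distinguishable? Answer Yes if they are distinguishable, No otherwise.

Yes

Every state is reachable, so we keep all 11.
Initial partition by acceptance: {B,K,O,U,V,X,Y} | {A,E,H,W}.
Refine {B,K,O,U,V,X,Y} on symbol b: members go to different blocks, giving {K,O,U,V,X,Y} and {B}.
On input b, block {K,O,U,V,X,Y} splits into {K,O,Y} and {U,V,X}.
Refine {A,E,H,W} on symbol b: members go to different blocks, giving {E,H} and {A} and {W}.
Refine {E,H} on symbol a: members go to different blocks, giving {E} and {H}.
Refine {U,V,X} on symbol a: members go to different blocks, giving {U,X} and {V}.
The partition is now stable with 8 blocks: {K,O,Y} | {E} | {B} | {U,X} | {A} | {W} | {H} | {V}.
E and U end up in different blocks, so they are distinguishable. For instance, the string 'ε' is accepted from only U.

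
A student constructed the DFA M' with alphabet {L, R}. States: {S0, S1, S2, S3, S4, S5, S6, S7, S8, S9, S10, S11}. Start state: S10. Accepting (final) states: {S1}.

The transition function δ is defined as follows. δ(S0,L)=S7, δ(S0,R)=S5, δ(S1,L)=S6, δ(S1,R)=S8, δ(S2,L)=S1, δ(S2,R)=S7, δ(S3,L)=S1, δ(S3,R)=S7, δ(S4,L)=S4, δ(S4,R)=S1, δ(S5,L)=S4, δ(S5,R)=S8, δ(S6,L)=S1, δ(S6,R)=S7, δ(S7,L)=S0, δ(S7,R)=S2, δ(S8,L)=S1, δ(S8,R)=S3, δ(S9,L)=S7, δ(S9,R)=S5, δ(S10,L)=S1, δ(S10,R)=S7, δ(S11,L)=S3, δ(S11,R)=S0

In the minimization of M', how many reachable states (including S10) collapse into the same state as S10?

4

States {S9,S11} cannot be reached from the start state, so discard them.
P0 = {S1} | {S0,S2,S3,S4,S5,S6,S7,S8,S10}.
Split {S0,S2,S3,S4,S5,S6,S7,S8,S10} by δ(·,L) → {S2,S3,S6,S8,S10} and {S0,S4,S5,S7}.
Refine {S2,S3,S6,S8,S10} on symbol R: members go to different blocks, giving {S2,S3,S6,S10} and {S8}.
Split {S0,S4,S5,S7} by δ(·,R) → {S0} and {S4} and {S5} and {S7}.
Stable partition: {S1} | {S2,S3,S6,S10} | {S0} | {S8} | {S4} | {S5} | {S7} — 7 equivalence classes.
The equivalence class containing S10 is {S2,S3,S6,S10}, of size 4.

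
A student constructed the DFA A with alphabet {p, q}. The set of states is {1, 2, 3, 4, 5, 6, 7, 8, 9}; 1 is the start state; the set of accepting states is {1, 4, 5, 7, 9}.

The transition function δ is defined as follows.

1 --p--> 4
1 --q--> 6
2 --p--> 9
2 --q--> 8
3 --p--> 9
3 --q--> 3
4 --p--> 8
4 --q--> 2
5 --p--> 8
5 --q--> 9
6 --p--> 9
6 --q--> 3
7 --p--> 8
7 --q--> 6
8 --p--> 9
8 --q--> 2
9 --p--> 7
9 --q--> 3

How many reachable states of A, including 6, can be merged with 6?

Reachable states from the start: {1,2,3,4,6,7,8,9}. Unreachable: {5} — drop them.
Start with accepting vs non-accepting: {1,4,7,9} | {2,3,6,8}.
Refine {1,4,7,9} on symbol p: members go to different blocks, giving {1,9} and {4,7}.
The partition is now stable with 3 blocks: {1,9} | {2,3,6,8} | {4,7}.
The equivalence class containing 6 is {2,3,6,8}, of size 4.

4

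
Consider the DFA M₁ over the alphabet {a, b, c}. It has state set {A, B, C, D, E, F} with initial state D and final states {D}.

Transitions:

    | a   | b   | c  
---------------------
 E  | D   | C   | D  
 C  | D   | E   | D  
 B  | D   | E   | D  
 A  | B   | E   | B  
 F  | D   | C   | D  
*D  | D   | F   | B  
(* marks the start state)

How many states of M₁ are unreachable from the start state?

No path from D leads to A; the other 5 states are all reachable.

1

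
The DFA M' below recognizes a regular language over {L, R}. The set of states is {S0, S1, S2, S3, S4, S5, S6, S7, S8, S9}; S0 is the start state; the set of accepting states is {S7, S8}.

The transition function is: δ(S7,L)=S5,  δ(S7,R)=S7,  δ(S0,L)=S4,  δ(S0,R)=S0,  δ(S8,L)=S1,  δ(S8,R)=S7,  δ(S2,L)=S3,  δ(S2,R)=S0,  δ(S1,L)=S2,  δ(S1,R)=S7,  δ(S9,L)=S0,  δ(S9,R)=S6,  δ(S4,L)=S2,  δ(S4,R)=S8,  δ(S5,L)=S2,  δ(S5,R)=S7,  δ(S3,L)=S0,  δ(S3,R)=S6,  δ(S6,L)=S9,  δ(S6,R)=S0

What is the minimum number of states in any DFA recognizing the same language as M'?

5

Start with accepting vs non-accepting: {S7,S8} | {S0,S1,S2,S3,S4,S5,S6,S9}.
Refine {S0,S1,S2,S3,S4,S5,S6,S9} on symbol R: members go to different blocks, giving {S0,S2,S3,S6,S9} and {S1,S4,S5}.
Split {S0,S2,S3,S6,S9} by δ(·,L) → {S2,S3,S6,S9} and {S0}.
On input L, block {S2,S3,S6,S9} splits into {S2,S6} and {S3,S9}.
Stable partition: {S7,S8} | {S2,S6} | {S1,S4,S5} | {S0} | {S3,S9} — 5 equivalence classes.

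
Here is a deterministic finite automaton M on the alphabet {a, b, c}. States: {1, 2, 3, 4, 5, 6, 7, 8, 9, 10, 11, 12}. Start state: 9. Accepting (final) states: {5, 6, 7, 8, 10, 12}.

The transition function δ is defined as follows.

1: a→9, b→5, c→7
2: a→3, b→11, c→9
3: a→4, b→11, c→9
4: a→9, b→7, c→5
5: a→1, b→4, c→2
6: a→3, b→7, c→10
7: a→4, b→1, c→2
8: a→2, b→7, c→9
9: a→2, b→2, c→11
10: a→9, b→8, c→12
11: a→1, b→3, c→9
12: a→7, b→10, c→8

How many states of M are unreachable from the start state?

4

Starting at 9 and following transitions, the reachable set is {1, 2, 3, 4, 5, 7, 9, 11}. That leaves 6, 8, 10, 12 unreachable — 4 in total.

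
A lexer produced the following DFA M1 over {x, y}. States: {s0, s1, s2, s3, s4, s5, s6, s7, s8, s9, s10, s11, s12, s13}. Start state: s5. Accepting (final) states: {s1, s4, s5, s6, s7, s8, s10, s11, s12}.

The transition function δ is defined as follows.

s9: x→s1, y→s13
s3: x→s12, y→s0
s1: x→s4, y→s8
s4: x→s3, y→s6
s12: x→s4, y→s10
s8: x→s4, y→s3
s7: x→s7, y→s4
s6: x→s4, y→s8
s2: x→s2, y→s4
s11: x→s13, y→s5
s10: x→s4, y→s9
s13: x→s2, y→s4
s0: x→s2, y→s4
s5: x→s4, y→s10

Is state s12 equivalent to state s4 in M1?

No

States {s7,s11} cannot be reached from the start state, so discard them.
Start with accepting vs non-accepting: {s1,s4,s5,s6,s8,s10,s12} | {s0,s2,s3,s9,s13}.
On input x, block {s1,s4,s5,s6,s8,s10,s12} splits into {s1,s5,s6,s8,s10,s12} and {s4}.
Split {s1,s5,s6,s8,s10,s12} by δ(·,y) → {s1,s5,s6,s12} and {s8,s10}.
Refine {s0,s2,s3,s9,s13} on symbol x: members go to different blocks, giving {s0,s2,s13} and {s3,s9}.
Stable partition: {s1,s5,s6,s12} | {s0,s2,s13} | {s4} | {s8,s10} | {s3,s9} — 5 equivalence classes.
s12 and s4 end up in different blocks, so they are distinguishable. For instance, the string 'x' is accepted from only s12.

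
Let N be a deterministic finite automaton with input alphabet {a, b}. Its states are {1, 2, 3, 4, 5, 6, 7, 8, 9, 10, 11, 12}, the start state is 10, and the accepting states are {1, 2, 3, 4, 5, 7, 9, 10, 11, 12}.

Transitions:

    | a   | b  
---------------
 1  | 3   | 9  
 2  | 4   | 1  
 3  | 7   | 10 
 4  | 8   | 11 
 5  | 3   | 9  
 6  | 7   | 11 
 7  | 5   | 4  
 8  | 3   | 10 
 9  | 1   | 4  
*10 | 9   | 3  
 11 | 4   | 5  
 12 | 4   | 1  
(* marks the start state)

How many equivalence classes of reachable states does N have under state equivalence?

6

First remove the unreachable states {2,6,12}; 9 states remain.
Initial partition by acceptance: {1,3,4,5,7,9,10,11} | {8}.
Split {1,3,4,5,7,9,10,11} by δ(·,a) → {1,3,5,7,9,10,11} and {4}.
On input a, block {1,3,5,7,9,10,11} splits into {1,3,5,7,9,10} and {11}.
Refine {1,3,5,7,9,10} on symbol b: members go to different blocks, giving {1,3,5,10} and {7,9}.
Split {1,3,5,10} by δ(·,a) → {1,5} and {3,10}.
The partition is now stable with 6 blocks: {1,5} | {8} | {4} | {11} | {7,9} | {3,10}.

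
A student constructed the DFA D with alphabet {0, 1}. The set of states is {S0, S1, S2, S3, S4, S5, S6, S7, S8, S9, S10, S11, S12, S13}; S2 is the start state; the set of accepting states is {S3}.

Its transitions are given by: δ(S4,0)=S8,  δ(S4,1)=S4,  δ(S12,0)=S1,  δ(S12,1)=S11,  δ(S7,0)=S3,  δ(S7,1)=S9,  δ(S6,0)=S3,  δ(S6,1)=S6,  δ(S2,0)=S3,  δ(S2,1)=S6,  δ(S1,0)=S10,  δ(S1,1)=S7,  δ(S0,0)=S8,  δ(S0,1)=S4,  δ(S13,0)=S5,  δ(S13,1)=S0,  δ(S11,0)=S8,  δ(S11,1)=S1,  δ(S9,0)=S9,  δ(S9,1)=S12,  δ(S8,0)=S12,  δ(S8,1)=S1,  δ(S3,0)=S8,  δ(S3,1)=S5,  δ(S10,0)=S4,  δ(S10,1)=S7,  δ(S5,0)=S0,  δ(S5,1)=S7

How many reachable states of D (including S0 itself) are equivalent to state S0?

2

States {S13} cannot be reached from the start state, so discard them.
Start with accepting vs non-accepting: {S3} | {S0,S1,S2,S4,S5,S6,S7,S8,S9,S10,S11,S12}.
Split {S0,S1,S2,S4,S5,S6,S7,S8,S9,S10,S11,S12} by δ(·,0) → {S0,S1,S4,S5,S8,S9,S10,S11,S12} and {S2,S6,S7}.
Refine {S0,S1,S4,S5,S8,S9,S10,S11,S12} on symbol 1: members go to different blocks, giving {S0,S4,S8,S9,S11,S12} and {S1,S5,S10}.
Split {S0,S4,S8,S9,S11,S12} by δ(·,0) → {S0,S4,S8,S9,S11} and {S12}.
Split {S0,S4,S8,S9,S11} by δ(·,0) → {S0,S4,S9,S11} and {S8}.
Refine {S0,S4,S9,S11} on symbol 0: members go to different blocks, giving {S0,S4,S11} and {S9}.
Split {S0,S4,S11} by δ(·,1) → {S0,S4} and {S11}.
Refine {S2,S6,S7} on symbol 1: members go to different blocks, giving {S2,S6} and {S7}.
On input 0, block {S1,S5,S10} splits into {S5,S10} and {S1}.
Stable partition: {S3} | {S0,S4} | {S2,S6} | {S5,S10} | {S12} | {S8} | {S9} | {S11} | {S7} | {S1} — 10 equivalence classes.
State S0 belongs to the block {S0,S4}, which has 2 states.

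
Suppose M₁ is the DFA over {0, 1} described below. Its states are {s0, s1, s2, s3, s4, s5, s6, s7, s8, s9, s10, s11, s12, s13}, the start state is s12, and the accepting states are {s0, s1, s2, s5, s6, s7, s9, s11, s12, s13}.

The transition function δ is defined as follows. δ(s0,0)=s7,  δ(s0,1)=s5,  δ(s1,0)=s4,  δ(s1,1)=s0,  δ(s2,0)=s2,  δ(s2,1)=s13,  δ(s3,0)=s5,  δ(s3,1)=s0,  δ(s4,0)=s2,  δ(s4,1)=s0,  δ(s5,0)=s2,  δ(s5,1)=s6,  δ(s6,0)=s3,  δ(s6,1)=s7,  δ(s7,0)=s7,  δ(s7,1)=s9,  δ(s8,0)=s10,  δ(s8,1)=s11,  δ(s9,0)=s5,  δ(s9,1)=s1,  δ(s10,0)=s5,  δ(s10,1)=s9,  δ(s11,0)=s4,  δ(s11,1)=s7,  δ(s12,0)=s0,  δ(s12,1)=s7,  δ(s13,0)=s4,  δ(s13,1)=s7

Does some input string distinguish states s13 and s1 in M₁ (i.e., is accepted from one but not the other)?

No

States {s8,s10,s11} cannot be reached from the start state, so discard them.
P0 = {s0,s1,s2,s5,s6,s7,s9,s12,s13} | {s3,s4}.
On input 0, block {s0,s1,s2,s5,s6,s7,s9,s12,s13} splits into {s0,s2,s5,s7,s9,s12} and {s1,s6,s13}.
Refine {s0,s2,s5,s7,s9,s12} on symbol 1: members go to different blocks, giving {s0,s7,s12} and {s2,s5,s9}.
Refine {s0,s7,s12} on symbol 1: members go to different blocks, giving {s0,s7} and {s12}.
No further refinement is possible. Final partition (5 blocks): {s0,s7} | {s3,s4} | {s1,s6,s13} | {s2,s5,s9} | {s12}.
s13 and s1 lie in the same block of the stable partition, so they are equivalent — no string distinguishes them.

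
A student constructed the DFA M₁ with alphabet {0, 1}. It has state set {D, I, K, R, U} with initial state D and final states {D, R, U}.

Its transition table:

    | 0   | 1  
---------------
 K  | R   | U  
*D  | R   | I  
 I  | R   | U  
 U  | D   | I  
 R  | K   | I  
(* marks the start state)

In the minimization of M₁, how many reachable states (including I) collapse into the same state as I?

2

All states are reachable from the start state.
Initial partition by acceptance: {D,R,U} | {I,K}.
Split {D,R,U} by δ(·,0) → {D,U} and {R}.
Refine {D,U} on symbol 0: members go to different blocks, giving {D} and {U}.
Stable partition: {D} | {I,K} | {R} | {U} — 4 equivalence classes.
State I belongs to the block {I,K}, which has 2 states.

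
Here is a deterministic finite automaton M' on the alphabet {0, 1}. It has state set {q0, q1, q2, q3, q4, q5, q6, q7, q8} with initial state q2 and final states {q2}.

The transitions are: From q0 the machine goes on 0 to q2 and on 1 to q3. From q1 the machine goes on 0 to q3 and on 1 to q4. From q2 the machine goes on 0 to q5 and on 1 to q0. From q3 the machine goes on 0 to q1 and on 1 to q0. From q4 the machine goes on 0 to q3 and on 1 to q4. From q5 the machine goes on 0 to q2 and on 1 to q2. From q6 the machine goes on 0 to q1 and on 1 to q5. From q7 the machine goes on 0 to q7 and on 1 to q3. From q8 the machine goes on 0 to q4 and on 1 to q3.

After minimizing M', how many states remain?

5

States {q6,q7,q8} cannot be reached from the start state, so discard them.
Initial partition by acceptance: {q2} | {q0,q1,q3,q4,q5}.
On input 0, block {q0,q1,q3,q4,q5} splits into {q1,q3,q4} and {q0,q5}.
On input 1, block {q1,q3,q4} splits into {q1,q4} and {q3}.
Refine {q0,q5} on symbol 1: members go to different blocks, giving {q0} and {q5}.
Stable partition: {q2} | {q1,q4} | {q0} | {q3} | {q5} — 5 equivalence classes.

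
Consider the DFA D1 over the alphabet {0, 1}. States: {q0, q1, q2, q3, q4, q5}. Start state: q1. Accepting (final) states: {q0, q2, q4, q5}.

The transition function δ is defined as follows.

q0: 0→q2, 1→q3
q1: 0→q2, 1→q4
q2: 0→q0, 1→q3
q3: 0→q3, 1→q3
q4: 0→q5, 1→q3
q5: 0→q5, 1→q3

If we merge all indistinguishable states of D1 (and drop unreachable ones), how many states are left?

3

Initial partition by acceptance: {q0,q2,q4,q5} | {q1,q3}.
On input 0, block {q1,q3} splits into {q1} and {q3}.
No further refinement is possible. Final partition (3 blocks): {q0,q2,q4,q5} | {q1} | {q3}.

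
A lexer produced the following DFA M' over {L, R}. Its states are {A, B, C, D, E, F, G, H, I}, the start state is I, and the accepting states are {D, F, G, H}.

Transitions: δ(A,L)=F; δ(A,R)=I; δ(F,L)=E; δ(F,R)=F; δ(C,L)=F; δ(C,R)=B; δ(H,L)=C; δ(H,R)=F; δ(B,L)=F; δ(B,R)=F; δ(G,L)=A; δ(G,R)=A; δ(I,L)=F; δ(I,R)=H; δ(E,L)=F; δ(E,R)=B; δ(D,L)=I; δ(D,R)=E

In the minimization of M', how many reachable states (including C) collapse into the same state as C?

2

First remove the unreachable states {A,D,G}; 6 states remain.
P0 = {F,H} | {B,C,E,I}.
On input R, block {B,C,E,I} splits into {B,I} and {C,E}.
The partition is now stable with 3 blocks: {F,H} | {B,I} | {C,E}.
State C belongs to the block {C,E}, which has 2 states.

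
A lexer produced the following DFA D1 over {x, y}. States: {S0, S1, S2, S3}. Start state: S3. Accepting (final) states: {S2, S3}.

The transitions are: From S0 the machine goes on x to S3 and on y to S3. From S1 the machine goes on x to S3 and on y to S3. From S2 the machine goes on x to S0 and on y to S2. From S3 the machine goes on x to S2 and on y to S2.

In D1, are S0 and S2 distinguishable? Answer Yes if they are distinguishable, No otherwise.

Reachable states from the start: {S0,S2,S3}. Unreachable: {S1} — drop them.
Initial partition by acceptance: {S2,S3} | {S0}.
Split {S2,S3} by δ(·,x) → {S2} and {S3}.
The partition is now stable with 3 blocks: {S2} | {S0} | {S3}.
S0 and S2 end up in different blocks, so they are distinguishable. For instance, the string 'ε' is accepted from only S2.

Yes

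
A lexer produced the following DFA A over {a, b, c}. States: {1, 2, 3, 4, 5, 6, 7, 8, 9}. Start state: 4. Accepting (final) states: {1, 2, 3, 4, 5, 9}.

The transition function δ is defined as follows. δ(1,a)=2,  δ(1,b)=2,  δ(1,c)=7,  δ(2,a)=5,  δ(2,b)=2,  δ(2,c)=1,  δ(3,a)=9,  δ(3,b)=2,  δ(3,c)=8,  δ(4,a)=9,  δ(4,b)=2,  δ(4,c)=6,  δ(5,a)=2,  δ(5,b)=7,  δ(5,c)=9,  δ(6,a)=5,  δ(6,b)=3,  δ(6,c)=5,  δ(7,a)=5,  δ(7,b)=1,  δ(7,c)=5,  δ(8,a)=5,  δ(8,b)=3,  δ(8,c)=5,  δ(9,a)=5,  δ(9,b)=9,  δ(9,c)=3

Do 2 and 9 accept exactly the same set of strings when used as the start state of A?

Every state is reachable, so we keep all 9.
Start with accepting vs non-accepting: {1,2,3,4,5,9} | {6,7,8}.
Refine {1,2,3,4,5,9} on symbol b: members go to different blocks, giving {1,2,3,4,9} and {5}.
Split {1,2,3,4,9} by δ(·,a) → {1,3,4} and {2,9}.
No further refinement is possible. Final partition (4 blocks): {1,3,4} | {6,7,8} | {5} | {2,9}.
2 and 9 lie in the same block of the stable partition, so they are equivalent — no string distinguishes them.

Yes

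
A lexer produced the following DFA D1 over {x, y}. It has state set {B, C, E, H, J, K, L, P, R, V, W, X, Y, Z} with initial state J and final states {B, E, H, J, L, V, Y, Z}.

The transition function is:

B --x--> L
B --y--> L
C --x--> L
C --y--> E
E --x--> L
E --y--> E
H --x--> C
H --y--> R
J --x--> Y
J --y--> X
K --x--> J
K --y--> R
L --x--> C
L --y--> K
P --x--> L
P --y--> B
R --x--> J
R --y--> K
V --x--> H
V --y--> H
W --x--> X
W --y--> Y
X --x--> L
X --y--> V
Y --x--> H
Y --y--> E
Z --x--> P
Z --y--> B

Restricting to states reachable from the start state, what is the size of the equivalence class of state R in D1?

First remove the unreachable states {B,P,W,Z}; 10 states remain.
Initial partition by acceptance: {E,H,J,L,V,Y} | {C,K,R,X}.
On input x, block {E,H,J,L,V,Y} splits into {E,J,V,Y} and {H,L}.
On input x, block {E,J,V,Y} splits into {E,V,Y} and {J}.
On input y, block {E,V,Y} splits into {E,Y} and {V}.
Refine {C,K,R,X} on symbol x: members go to different blocks, giving {K,R} and {C,X}.
On input y, block {C,X} splits into {C} and {X}.
No further refinement is possible. Final partition (7 blocks): {E,Y} | {K,R} | {H,L} | {J} | {V} | {C} | {X}.
State R belongs to the block {K,R}, which has 2 states.

2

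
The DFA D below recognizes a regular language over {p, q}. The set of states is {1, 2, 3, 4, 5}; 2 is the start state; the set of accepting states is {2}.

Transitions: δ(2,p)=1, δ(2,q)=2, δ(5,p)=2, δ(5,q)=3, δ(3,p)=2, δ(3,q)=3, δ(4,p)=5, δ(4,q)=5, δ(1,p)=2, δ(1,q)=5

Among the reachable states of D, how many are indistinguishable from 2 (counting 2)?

First remove the unreachable states {4}; 4 states remain.
Initial partition by acceptance: {2} | {1,3,5}.
Stable partition: {2} | {1,3,5} — 2 equivalence classes.
State 2 belongs to the block {2}, which has 1 states.

1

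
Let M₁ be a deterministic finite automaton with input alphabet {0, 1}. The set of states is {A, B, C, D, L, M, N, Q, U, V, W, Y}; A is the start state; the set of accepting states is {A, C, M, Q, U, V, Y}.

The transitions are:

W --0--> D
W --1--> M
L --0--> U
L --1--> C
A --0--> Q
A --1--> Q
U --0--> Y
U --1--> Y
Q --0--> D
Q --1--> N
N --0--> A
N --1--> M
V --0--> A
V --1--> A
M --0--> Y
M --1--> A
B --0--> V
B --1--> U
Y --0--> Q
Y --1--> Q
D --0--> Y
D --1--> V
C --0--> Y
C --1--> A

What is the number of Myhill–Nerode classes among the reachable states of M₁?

Reachable states from the start: {A,D,M,N,Q,V,Y}. Unreachable: {B,C,L,U,W} — drop them.
P0 = {A,M,Q,V,Y} | {D,N}.
Refine {A,M,Q,V,Y} on symbol 0: members go to different blocks, giving {A,M,V,Y} and {Q}.
Split {A,M,V,Y} by δ(·,0) → {M,V} and {A,Y}.
Stable partition: {M,V} | {D,N} | {Q} | {A,Y} — 4 equivalence classes.

4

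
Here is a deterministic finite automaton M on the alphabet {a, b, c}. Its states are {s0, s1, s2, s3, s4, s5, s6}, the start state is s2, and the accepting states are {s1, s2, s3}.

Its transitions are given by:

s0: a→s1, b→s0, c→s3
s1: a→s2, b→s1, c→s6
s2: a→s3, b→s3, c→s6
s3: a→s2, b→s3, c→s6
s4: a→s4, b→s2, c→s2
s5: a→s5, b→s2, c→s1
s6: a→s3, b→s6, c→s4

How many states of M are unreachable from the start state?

BFS from s2 reaches {s2, s3, s4, s6}; the 3 state(s) s0, s1, s5 are never visited.

3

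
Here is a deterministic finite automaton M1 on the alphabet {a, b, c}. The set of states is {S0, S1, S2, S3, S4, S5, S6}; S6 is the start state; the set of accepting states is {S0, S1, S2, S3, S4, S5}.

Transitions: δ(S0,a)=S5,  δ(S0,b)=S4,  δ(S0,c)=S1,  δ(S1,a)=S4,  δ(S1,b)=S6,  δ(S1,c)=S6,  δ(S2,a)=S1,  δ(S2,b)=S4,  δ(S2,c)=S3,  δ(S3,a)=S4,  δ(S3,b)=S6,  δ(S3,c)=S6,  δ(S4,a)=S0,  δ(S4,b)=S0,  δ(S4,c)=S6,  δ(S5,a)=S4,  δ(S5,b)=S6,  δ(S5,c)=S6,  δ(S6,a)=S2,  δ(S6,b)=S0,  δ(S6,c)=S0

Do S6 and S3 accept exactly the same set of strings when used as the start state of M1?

Every state is reachable, so we keep all 7.
Initial partition by acceptance: {S0,S1,S2,S3,S4,S5} | {S6}.
Refine {S0,S1,S2,S3,S4,S5} on symbol b: members go to different blocks, giving {S0,S2,S4} and {S1,S3,S5}.
On input a, block {S0,S2,S4} splits into {S0,S2} and {S4}.
Stable partition: {S0,S2} | {S6} | {S1,S3,S5} | {S4} — 4 equivalence classes.
S6 and S3 end up in different blocks, so they are distinguishable. For instance, the string 'ε' is accepted from only S3.

No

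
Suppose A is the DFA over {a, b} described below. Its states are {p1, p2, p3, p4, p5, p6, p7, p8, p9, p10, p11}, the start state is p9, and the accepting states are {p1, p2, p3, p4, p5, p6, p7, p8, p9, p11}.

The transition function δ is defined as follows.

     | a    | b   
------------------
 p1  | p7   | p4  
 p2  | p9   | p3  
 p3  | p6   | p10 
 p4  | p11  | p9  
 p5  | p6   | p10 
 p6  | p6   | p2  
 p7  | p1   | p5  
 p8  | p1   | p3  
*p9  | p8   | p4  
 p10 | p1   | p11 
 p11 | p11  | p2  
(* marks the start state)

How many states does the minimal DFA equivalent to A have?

Initial partition by acceptance: {p1,p2,p3,p4,p5,p6,p7,p8,p9,p11} | {p10}.
Refine {p1,p2,p3,p4,p5,p6,p7,p8,p9,p11} on symbol b: members go to different blocks, giving {p1,p2,p4,p6,p7,p8,p9,p11} and {p3,p5}.
On input b, block {p1,p2,p4,p6,p7,p8,p9,p11} splits into {p1,p4,p6,p9,p11} and {p2,p7,p8}.
Split {p1,p4,p6,p9,p11} by δ(·,a) → {p4,p6,p11} and {p1,p9}.
On input b, block {p4,p6,p11} splits into {p6,p11} and {p4}.
Stable partition: {p6,p11} | {p10} | {p3,p5} | {p2,p7,p8} | {p1,p9} | {p4} — 6 equivalence classes.

6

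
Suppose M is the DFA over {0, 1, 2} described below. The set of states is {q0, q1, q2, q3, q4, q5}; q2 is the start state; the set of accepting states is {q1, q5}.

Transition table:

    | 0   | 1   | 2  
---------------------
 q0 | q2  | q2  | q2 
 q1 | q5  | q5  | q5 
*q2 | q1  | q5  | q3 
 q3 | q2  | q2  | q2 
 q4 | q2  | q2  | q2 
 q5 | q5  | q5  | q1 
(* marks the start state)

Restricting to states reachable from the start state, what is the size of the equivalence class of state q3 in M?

1

States {q0,q4} cannot be reached from the start state, so discard them.
Start with accepting vs non-accepting: {q1,q5} | {q2,q3}.
Split {q2,q3} by δ(·,0) → {q2} and {q3}.
Stable partition: {q1,q5} | {q2} | {q3} — 3 equivalence classes.
State q3 belongs to the block {q3}, which has 1 states.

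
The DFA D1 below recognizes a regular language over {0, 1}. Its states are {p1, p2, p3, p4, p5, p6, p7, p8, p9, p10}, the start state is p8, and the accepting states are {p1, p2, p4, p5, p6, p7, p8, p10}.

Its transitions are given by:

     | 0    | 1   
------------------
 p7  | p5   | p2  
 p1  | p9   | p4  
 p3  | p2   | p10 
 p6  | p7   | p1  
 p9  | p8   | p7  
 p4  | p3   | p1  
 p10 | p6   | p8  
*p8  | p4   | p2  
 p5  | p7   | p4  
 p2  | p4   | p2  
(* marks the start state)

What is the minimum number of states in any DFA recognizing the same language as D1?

5

P0 = {p1,p2,p4,p5,p6,p7,p8,p10} | {p3,p9}.
Split {p1,p2,p4,p5,p6,p7,p8,p10} by δ(·,0) → {p2,p5,p6,p7,p8,p10} and {p1,p4}.
Split {p2,p5,p6,p7,p8,p10} by δ(·,0) → {p5,p6,p7,p10} and {p2,p8}.
Split {p5,p6,p7,p10} by δ(·,1) → {p5,p6} and {p7,p10}.
No further refinement is possible. Final partition (5 blocks): {p5,p6} | {p3,p9} | {p1,p4} | {p2,p8} | {p7,p10}.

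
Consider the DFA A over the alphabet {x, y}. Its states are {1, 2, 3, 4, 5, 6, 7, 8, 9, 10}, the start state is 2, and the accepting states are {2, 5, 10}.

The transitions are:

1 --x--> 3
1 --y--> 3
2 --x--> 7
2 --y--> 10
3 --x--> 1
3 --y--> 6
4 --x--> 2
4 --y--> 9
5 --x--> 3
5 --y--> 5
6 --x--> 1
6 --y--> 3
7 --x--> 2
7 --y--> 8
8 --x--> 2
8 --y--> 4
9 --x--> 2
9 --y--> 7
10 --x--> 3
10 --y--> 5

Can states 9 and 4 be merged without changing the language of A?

Every state is reachable, so we keep all 10.
P0 = {2,5,10} | {1,3,4,6,7,8,9}.
Split {1,3,4,6,7,8,9} by δ(·,x) → {4,7,8,9} and {1,3,6}.
On input x, block {2,5,10} splits into {5,10} and {2}.
Stable partition: {5,10} | {4,7,8,9} | {1,3,6} | {2} — 4 equivalence classes.
9 and 4 lie in the same block of the stable partition, so they are equivalent — no string distinguishes them.

Yes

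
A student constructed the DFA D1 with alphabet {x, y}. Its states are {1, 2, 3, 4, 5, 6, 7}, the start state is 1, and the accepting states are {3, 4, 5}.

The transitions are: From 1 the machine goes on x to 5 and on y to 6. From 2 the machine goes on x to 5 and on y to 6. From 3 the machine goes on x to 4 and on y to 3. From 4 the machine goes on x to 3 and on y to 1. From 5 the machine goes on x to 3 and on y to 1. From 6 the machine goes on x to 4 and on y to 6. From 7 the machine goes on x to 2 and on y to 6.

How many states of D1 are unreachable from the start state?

Starting at 1 and following transitions, the reachable set is {1, 3, 4, 5, 6}. That leaves 2, 7 unreachable — 2 in total.

2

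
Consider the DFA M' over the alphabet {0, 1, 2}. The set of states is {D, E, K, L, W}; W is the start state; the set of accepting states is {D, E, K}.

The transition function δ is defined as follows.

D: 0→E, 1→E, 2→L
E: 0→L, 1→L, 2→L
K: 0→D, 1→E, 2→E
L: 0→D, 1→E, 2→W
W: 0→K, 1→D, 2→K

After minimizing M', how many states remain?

5

Every state is reachable, so we keep all 5.
P0 = {D,E,K} | {L,W}.
On input 0, block {D,E,K} splits into {D,K} and {E}.
On input 0, block {D,K} splits into {K} and {D}.
Refine {L,W} on symbol 0: members go to different blocks, giving {W} and {L}.
Stable partition: {K} | {W} | {E} | {D} | {L} — 5 equivalence classes.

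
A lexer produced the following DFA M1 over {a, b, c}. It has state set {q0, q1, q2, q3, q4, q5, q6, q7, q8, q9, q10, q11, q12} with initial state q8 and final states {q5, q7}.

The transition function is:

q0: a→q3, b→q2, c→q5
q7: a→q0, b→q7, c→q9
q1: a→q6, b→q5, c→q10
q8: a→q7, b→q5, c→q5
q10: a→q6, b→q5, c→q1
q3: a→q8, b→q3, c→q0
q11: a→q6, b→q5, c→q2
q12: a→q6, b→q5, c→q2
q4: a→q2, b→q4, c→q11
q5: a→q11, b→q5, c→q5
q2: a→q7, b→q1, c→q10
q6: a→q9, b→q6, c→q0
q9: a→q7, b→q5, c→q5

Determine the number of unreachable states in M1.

2

Starting at q8 and following transitions, the reachable set is {q0, q1, q2, q3, q5, q6, q7, q8, q9, q10, q11}. That leaves q4, q12 unreachable — 2 in total.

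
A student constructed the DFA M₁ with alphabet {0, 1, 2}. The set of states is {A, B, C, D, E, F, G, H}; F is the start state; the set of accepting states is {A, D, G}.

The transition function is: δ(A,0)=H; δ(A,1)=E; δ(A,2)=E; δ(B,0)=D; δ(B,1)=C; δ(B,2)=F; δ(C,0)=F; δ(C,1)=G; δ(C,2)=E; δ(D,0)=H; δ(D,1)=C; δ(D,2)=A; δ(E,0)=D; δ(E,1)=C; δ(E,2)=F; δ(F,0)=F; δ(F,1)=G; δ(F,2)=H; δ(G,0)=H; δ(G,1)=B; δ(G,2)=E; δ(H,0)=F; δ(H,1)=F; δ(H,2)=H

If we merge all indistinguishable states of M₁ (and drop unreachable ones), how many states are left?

Every state is reachable, so we keep all 8.
Initial partition by acceptance: {A,D,G} | {B,C,E,F,H}.
Split {A,D,G} by δ(·,2) → {A,G} and {D}.
On input 0, block {B,C,E,F,H} splits into {C,F,H} and {B,E}.
On input 1, block {C,F,H} splits into {C,F} and {H}.
Split {C,F} by δ(·,2) → {C} and {F}.
The partition is now stable with 6 blocks: {A,G} | {C} | {D} | {B,E} | {H} | {F}.

6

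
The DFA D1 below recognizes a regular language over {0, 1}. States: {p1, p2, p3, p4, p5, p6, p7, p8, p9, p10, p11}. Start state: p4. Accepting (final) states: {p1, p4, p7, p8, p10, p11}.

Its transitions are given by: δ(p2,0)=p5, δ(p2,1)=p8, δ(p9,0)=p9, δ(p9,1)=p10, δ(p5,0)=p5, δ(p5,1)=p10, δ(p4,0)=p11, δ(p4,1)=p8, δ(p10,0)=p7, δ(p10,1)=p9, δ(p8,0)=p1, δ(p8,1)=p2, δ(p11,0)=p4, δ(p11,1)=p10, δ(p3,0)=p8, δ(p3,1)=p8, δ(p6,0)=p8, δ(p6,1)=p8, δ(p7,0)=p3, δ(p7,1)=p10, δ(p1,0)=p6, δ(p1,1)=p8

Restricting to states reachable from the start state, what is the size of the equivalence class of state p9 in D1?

P0 = {p1,p4,p7,p8,p10,p11} | {p2,p3,p5,p6,p9}.
On input 0, block {p1,p4,p7,p8,p10,p11} splits into {p4,p8,p10,p11} and {p1,p7}.
Refine {p4,p8,p10,p11} on symbol 0: members go to different blocks, giving {p4,p11} and {p8,p10}.
Refine {p2,p3,p5,p6,p9} on symbol 0: members go to different blocks, giving {p2,p5,p9} and {p3,p6}.
The partition is now stable with 5 blocks: {p4,p11} | {p2,p5,p9} | {p1,p7} | {p8,p10} | {p3,p6}.
The equivalence class containing p9 is {p2,p5,p9}, of size 3.

3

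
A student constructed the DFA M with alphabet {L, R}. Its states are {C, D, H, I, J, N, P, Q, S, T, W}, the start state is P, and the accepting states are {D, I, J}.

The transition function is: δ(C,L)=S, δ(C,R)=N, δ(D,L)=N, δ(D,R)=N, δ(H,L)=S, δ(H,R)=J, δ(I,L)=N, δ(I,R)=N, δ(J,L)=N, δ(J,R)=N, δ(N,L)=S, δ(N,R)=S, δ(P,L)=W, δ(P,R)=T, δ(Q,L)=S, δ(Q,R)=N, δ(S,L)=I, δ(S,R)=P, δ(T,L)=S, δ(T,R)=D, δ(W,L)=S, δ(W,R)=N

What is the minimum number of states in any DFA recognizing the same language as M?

6

States {C,H,J,Q} cannot be reached from the start state, so discard them.
P0 = {D,I} | {N,P,S,T,W}.
On input L, block {N,P,S,T,W} splits into {N,P,T,W} and {S}.
Split {N,P,T,W} by δ(·,L) → {N,T,W} and {P}.
On input R, block {N,T,W} splits into {T} and {N} and {W}.
Stable partition: {D,I} | {T} | {S} | {P} | {N} | {W} — 6 equivalence classes.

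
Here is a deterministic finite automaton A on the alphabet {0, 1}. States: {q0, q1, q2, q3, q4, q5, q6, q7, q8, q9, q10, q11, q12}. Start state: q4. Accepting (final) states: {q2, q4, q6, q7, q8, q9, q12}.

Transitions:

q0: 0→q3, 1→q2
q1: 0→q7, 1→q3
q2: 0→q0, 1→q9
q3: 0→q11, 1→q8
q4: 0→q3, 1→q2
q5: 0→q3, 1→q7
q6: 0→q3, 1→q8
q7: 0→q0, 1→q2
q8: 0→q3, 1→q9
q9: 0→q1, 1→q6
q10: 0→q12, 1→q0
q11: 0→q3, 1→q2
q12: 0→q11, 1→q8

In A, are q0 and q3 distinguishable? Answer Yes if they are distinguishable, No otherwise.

States {q5,q10,q12} cannot be reached from the start state, so discard them.
Start with accepting vs non-accepting: {q2,q4,q6,q7,q8,q9} | {q0,q1,q3,q11}.
On input 0, block {q0,q1,q3,q11} splits into {q0,q3,q11} and {q1}.
On input 0, block {q2,q4,q6,q7,q8,q9} splits into {q2,q4,q6,q7,q8} and {q9}.
Split {q2,q4,q6,q7,q8} by δ(·,1) → {q4,q6,q7} and {q2,q8}.
No further refinement is possible. Final partition (5 blocks): {q4,q6,q7} | {q0,q3,q11} | {q1} | {q9} | {q2,q8}.
q0 and q3 lie in the same block of the stable partition, so they are equivalent — no string distinguishes them.

No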